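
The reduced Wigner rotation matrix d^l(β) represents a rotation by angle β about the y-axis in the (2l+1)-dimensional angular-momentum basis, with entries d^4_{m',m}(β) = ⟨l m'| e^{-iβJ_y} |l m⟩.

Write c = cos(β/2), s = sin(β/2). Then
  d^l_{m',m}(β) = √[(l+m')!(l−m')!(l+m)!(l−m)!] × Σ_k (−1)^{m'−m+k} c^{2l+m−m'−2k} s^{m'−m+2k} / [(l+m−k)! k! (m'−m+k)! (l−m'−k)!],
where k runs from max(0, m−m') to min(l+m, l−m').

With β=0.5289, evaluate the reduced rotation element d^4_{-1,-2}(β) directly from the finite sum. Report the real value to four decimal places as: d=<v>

d=-0.5638

d^4_{-1,-2}(β=0.5289) via Wigner's sum:
Half-angle: c=0.965236, s=0.261378. N=√(6·120·2·720)=1018.233765
The bounds max(0,m−m')=0 and min(l+m,l−m')=2 give 3 terms
  k=0: (−1)^1·1018.2338/(240)·0.9652^7·0.2614^1 = -0.865649
  k=1: (−1)^2·1018.2338/(48)·0.9652^5·0.2614^3 = +0.317383
  k=2: (−1)^3·1018.2338/(72)·0.9652^3·0.2614^5 = -0.015515
d^4_{-1,-2}(0.5289) = -0.865649 +0.317383 -0.015515 = -0.563781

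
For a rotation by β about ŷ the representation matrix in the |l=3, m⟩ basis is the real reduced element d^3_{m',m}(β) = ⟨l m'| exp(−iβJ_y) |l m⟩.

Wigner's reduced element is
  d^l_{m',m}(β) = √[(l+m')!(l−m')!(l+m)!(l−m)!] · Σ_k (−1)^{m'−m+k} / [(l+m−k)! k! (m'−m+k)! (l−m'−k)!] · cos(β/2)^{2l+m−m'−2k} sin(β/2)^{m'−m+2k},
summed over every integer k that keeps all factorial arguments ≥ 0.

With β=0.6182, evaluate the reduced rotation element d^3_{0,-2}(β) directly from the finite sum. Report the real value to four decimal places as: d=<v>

d=0.3748

d^3_{0,-2}(β=0.6182) via Wigner's sum:
c=cos(0.6182/2)=0.952608, s=sin(0.6182/2)=0.304201; N=√[6·6·1·120]=65.726707
Admissible k: 0..1 (factorial args all ≥0)
  k=0: (−1)^2·65.7267/(12)·0.9526^4·0.3042^2 = +0.417388
  k=1: (−1)^3·65.7267/(12)·0.9526^2·0.3042^4 = -0.042563
d^3_{0,-2}(0.6182) = +0.417388 -0.042563 = +0.374824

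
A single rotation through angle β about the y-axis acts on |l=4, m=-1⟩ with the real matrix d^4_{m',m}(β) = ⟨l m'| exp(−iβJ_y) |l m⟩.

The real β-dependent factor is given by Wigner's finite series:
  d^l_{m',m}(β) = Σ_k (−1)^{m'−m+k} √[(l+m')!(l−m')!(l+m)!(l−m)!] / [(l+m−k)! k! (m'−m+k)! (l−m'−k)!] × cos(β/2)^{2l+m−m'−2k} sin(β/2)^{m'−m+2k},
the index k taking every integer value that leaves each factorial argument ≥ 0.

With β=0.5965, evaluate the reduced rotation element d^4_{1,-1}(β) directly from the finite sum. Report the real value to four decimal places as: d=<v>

d=0.4806

d^4_{1,-1}(β=0.5965) via Wigner's sum:
c=cos(0.5965/2)=0.955852, s=sin(0.5965/2)=0.293848; N=√[120·6·6·120]=720.000000
k: max(0,(-1)−(1))=0 … min(4+(-1),4−(1))=3
  k=0: (−1)^2·720.0000/(72)·0.9559^6·0.2938^2 = +0.658551
  k=1: (−1)^3·720.0000/(24)·0.9559^4·0.2938^4 = -0.186713
  k=2: (−1)^4·720.0000/(48)·0.9559^2·0.2938^6 = +0.008823
  k=3: (−1)^5·720.0000/(720)·0.9559^0·0.2938^8 = -0.000056
d^4_{1,-1}(0.5965) = +0.658551 -0.186713 +0.008823 -0.000056 = +0.480606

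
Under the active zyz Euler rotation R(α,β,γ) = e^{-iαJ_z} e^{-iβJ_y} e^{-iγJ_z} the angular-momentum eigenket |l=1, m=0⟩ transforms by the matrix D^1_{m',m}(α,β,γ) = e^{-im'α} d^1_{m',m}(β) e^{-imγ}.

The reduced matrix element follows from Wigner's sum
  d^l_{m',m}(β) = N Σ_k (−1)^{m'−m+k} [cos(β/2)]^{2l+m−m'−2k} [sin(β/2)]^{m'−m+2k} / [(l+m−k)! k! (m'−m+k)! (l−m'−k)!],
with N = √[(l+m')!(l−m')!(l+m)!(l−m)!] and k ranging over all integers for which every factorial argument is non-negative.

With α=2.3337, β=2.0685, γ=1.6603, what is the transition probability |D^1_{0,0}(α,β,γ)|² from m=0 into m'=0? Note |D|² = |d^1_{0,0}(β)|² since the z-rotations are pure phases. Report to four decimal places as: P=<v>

P=0.2279

D^1_{0,0}(2.3337,2.0685,1.6603) = e^{-i·0·2.3337}·d^1_{0,0}(2.0685)·e^{-i·0·1.6603}. Compute d first:
With c≡cos(β/2)=0.511171 and s≡sin(β/2)=0.859479, N=[1·1·1·1]^{1/2}=1.000000
Admissible k: 0..1 (factorial args all ≥0)
  k=0: (−1)^0·1.0000/(1)·0.5112^2·0.8595^0 = +0.261295
  k=1: (−1)^1·1.0000/(1)·0.5112^0·0.8595^2 = -0.738705
d^1_{0,0}(2.0685) = +0.261295 -0.738705 = -0.477409
|D^1_{0,0}|² = |d^1_{0,0}(β)|² = (-0.477409)² = 0.227919 (the z-rotation phases have unit modulus)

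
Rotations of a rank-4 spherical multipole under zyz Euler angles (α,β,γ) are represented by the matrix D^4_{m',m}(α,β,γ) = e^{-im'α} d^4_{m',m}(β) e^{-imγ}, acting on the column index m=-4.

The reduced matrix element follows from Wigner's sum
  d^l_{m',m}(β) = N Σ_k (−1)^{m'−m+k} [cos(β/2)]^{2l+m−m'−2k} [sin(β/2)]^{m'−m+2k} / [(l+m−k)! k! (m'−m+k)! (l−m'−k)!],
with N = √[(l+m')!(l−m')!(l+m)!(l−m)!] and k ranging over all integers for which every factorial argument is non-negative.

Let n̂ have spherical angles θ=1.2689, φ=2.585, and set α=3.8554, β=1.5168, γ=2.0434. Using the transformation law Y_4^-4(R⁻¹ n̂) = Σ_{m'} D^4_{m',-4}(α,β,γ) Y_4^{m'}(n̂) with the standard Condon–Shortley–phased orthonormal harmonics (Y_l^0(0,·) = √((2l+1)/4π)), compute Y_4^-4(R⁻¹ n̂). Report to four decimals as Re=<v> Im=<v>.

Need the full column D^4_{m',-4} for m'=−4..4 at α=3.8554, β=1.5168, γ=2.0434.
cos(β/2)=0.725937, sin(β/2)=0.687761
d^4_{-4,-4}: single k=0 term ⇒ +0.077125;  D = +0.002564-0.077082i
d^4_{-3,-4}: single k=0 term ⇒ -0.206670;  D = -0.130041-0.160629i
d^4_{-2,-4}: single k=0 term ⇒ +0.366310;  D = -0.360623-0.064296i
d^4_{-1,-4}: single k=0 term ⇒ -0.490797;  D = -0.421623+0.251229i
d^4_{0,-4}: single k=0 term ⇒ +0.519871;  D = -0.163346+0.493542i
d^4_{1,-4}: single k=0 term ⇒ -0.440533;  D = +0.169191+0.406748i
d^4_{2,-4}: single k=0 term ⇒ +0.295122;  D = +0.264077+0.131759i
d^4_{3,-4}: single k=0 term ⇒ -0.149454;  D = +0.144770-0.037121i
d^4_{4,-4}: single k=0 term ⇒ +0.050061;  D = +0.028513-0.041147i
Y_4^{m'}(θ=1.2689,φ=2.585) and Σ D·Y over m':
  (+0.0026-0.0771i)·(-0.2242+0.2915i)  (-0.1300-0.1606i)·(+0.0320-0.3223i)  (-0.3606-0.0643i)·(-0.0514-0.1043i)  (-0.4216+0.2512i)·(+0.2715+0.1689i)  (-0.1633+0.4935i)·(+0.0657+0.0000i)  (+0.1692+0.4067i)·(-0.2715+0.1689i)  (+0.2641+0.1318i)·(-0.0514+0.1043i)  (+0.1448-0.0371i)·(-0.0320-0.3223i)  (+0.0285-0.0411i)·(-0.2242-0.2915i)
Y_4^-4(R⁻¹ n̂) = -0.366835+0.019482i

Re=-0.3668 Im=0.0195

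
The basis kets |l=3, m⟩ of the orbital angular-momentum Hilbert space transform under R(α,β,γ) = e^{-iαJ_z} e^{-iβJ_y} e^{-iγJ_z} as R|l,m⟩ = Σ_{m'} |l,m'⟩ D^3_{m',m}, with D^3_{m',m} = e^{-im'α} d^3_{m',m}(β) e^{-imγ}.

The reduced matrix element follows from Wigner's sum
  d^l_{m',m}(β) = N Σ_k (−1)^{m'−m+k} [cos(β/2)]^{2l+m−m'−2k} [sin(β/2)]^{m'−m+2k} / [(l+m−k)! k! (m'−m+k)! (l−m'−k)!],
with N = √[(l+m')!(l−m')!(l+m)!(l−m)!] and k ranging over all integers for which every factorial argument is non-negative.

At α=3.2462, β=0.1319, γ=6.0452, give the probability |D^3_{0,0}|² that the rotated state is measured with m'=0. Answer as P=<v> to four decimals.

D^3_{0,0}(3.2462,0.1319,6.0452) = e^{-i·0·3.2462}·d^3_{0,0}(0.1319)·e^{-i·0·6.0452}. Compute d first:
c=cos(0.1319/2)=0.997826, s=sin(0.1319/2)=0.065902; N=√[6·6·6·6]=36.000000
k∈{0,1,2,3} keeps every argument non-negative
  k=0: (−1)^0·36.0000/(36)·0.9978^6·0.0659^0 = +0.987027
  k=1: (−1)^1·36.0000/(4)·0.9978^4·0.0659^2 = -0.038749
  k=2: (−1)^2·36.0000/(4)·0.9978^2·0.0659^4 = +0.000169
  k=3: (−1)^3·36.0000/(36)·0.9978^0·0.0659^6 = -0.000000
d^3_{0,0}(0.1319) = +0.987027 -0.038749 +0.000169 -0.000000 = +0.948447
|D^3_{0,0}|² = |d^3_{0,0}(β)|² = (+0.948447)² = 0.899552 (the z-rotation phases have unit modulus)

P=0.8996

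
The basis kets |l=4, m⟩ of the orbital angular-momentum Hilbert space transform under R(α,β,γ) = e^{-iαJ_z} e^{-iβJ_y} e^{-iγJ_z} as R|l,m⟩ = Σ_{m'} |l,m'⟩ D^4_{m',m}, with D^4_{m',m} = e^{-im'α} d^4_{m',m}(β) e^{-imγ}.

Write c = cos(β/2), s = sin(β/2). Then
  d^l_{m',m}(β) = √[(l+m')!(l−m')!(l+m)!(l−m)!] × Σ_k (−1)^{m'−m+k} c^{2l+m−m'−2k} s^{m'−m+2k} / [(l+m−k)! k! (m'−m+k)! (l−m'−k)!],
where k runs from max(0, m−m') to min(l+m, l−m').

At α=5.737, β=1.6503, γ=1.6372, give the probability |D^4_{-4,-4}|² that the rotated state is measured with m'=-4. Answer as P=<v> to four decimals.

P=0.0020

D^4_{-4,-4}(5.737,1.6503,1.6372) = e^{-i·-4·5.737}·d^4_{-4,-4}(1.6503)·e^{-i·-4·1.6372}. Compute d first:
Half-angle: c=0.678447, s=0.734650. N=√(1·40320·1·40320)=40320.000000
Admissible k: 0..0 (factorial args all ≥0)
  k=0: (−1)^0·40320.0000/(40320)·0.6784^8·0.7346^0 = +0.044888
d^4_{-4,-4}(1.6503) = +0.044888
|D^4_{-4,-4}|² = |d^4_{-4,-4}(β)|² = (+0.044888)² = 0.002015 (the z-rotation phases have unit modulus)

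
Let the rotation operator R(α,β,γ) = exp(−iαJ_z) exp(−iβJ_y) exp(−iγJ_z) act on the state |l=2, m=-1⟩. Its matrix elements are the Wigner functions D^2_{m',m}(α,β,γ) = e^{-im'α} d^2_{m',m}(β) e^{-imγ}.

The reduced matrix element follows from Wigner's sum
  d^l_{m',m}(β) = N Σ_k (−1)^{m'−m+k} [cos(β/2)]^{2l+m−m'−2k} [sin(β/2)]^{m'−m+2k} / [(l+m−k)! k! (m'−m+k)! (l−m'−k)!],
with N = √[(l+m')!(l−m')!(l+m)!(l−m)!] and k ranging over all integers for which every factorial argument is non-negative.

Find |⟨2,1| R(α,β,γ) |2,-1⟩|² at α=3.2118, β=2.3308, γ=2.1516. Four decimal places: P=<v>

Split into d^2_{1,-1}(β=2.3308) × two z-phases.
With c≡cos(β/2)=0.394383 and s≡sin(β/2)=0.918946, N=[6·1·1·6]^{1/2}=6.000000
k∈{0,1} keeps every argument non-negative
  k=0: (−1)^2·6.0000/(2)·0.3944^2·0.9189^2 = +0.394038
  k=1: (−1)^3·6.0000/(6)·0.3944^0·0.9189^4 = -0.713116
d^2_{1,-1}(2.3308) = +0.394038 -0.713116 = -0.319078
|D^2_{1,-1}|² = |d^2_{1,-1}(β)|² = (-0.319078)² = 0.101811 (the z-rotation phases have unit modulus)

P=0.1018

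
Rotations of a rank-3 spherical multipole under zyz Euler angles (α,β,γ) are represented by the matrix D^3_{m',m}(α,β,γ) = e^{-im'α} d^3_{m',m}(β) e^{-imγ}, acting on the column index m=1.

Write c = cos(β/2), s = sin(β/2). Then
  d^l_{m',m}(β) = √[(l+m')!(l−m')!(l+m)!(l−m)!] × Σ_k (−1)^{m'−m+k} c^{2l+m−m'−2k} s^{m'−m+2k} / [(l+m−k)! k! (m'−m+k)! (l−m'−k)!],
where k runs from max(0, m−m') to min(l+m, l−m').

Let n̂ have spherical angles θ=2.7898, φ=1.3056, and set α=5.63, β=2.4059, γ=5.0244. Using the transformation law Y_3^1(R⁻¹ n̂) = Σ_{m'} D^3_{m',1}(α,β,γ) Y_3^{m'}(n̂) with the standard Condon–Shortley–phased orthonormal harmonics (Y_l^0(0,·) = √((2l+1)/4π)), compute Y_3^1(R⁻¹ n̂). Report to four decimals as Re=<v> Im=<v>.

Re=0.0221 Im=-0.2172

Need the full column D^3_{m',1} for m'=−3..3 at α=5.63, β=2.4059, γ=5.0244.
cos(β/2)=0.359607, sin(β/2)=0.933104
d^3_{-3,1}: single k=4 term ⇒ +0.379683;  D = +0.290209-0.244822i
d^3_{-2,1}: k∈[3..4] ⇒ +0.238948 -0.804411 = -0.565463;  D = -0.564823+0.026898i
d^3_{-1,1}: k∈[2..4] ⇒ +0.087362 -0.784270 +0.660055 = -0.036853;  D = -0.030299-0.020979i
d^3_{0,1}: k∈[1..3] ⇒ +0.019438 -0.392632 +0.881188 = +0.507995;  D = +0.155941+0.483468i
d^3_{1,1}: k∈[0..2] ⇒ +0.002163 -0.116483 +0.588203 = +0.473883;  D = -0.158558+0.446569i
d^3_{2,1}: k∈[0..1] ⇒ -0.017745 +0.238948 = +0.221203;  D = -0.185459+0.120565i
d^3_{3,1}: single k=0 term ⇒ +0.056392;  D = -0.056226-0.004324i
Y_3^{m'}(θ=2.7898,φ=1.3056) and Σ D·Y over m':
  (+0.2902-0.2448i)·(-0.0122+0.0119i)  (-0.5648+0.0269i)·(+0.0983+0.0576i)  (-0.0303-0.0210i)·(+0.0994-0.3661i)  (+0.1559+0.4835i)·(-0.4927+0.0000i)  (-0.1586+0.4466i)·(-0.0994-0.3661i)  (-0.1855+0.1206i)·(+0.0983-0.0576i)  (-0.0562-0.0043i)·(+0.0122+0.0119i)
Y_3^1(R⁻¹ n̂) = +0.022147-0.217180i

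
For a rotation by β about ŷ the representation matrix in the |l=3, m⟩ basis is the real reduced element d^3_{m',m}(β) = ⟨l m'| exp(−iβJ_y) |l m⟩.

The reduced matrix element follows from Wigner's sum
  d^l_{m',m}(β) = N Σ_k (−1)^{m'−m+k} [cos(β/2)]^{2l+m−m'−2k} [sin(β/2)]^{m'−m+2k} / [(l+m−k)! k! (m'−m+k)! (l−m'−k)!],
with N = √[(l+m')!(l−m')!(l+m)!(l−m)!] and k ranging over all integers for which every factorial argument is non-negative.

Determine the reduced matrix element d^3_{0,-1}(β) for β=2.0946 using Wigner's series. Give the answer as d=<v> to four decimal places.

d^3_{0,-1}(β=2.0946) via Wigner's sum:
With c≡cos(β/2)=0.499911 and s≡sin(β/2)=0.866077, N=[6·6·2·24]^{1/2}=41.569219
The bounds max(0,m−m')=0 and min(l+m,l−m')=2 give 3 terms
  k=0: (−1)^1·41.5692/(12)·0.4999^5·0.8661^1 = -0.093672
  k=1: (−1)^2·41.5692/(4)·0.4999^3·0.8661^3 = +0.843451
  k=2: (−1)^3·41.5692/(12)·0.4999^1·0.8661^5 = -0.843850
d^3_{0,-1}(2.0946) = -0.093672 +0.843451 -0.843850 = -0.094072

d=-0.0941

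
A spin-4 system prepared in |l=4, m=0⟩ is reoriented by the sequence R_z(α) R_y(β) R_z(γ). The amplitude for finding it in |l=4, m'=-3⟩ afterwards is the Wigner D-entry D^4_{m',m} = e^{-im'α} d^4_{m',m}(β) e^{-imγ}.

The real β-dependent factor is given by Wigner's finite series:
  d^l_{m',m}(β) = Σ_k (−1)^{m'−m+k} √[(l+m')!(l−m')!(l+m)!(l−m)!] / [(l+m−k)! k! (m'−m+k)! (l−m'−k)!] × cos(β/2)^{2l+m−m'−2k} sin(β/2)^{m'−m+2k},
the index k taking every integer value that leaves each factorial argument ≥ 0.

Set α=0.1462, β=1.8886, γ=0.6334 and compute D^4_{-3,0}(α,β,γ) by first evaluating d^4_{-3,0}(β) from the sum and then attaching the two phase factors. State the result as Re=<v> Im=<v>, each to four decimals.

Split into d^4_{-3,0}(β=1.8886) × two z-phases.
Half-angle: c=0.586310, s=0.810087. N=√(1·5040·24·24)=1703.830978
k: max(0,(0)−(-3))=3 … min(4+(0),4−(-3))=4
  k=3: (−1)^0·1703.8310/(144)·0.5863^5·0.8101^3 = +0.435808
  k=4: (−1)^1·1703.8310/(144)·0.5863^3·0.8101^5 = -0.831962
d^4_{-3,0}(1.8886) = +0.435808 -0.831962 = -0.396154
Phases: e^{-i·(-3)·0.1462}=+0.905347+0.424672i, e^{-i·(0)·0.6334}=+1.000000+0.000000i ⇒ D=-0.358657-0.168236i

Re=-0.3587 Im=-0.1682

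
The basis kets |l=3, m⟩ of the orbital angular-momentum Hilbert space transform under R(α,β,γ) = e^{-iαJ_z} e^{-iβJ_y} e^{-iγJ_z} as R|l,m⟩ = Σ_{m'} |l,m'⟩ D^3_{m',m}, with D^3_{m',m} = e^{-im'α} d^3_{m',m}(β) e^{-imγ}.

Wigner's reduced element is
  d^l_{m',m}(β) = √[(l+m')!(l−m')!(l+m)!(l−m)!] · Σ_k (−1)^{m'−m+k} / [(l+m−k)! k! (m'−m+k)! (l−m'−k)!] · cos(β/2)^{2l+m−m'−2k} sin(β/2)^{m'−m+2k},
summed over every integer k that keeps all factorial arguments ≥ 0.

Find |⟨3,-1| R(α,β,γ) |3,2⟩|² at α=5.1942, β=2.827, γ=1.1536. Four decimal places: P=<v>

First d^3_{-1,2}(β=2.827), then the phase factors e^{-i(-1)α} and e^{-i(2)γ}:
c=cos(2.827/2)=0.156648, s=sin(2.827/2)=0.987654; N=√[2·24·120·1]=75.894664
The bounds max(0,m−m')=3 and min(l+m,l−m')=4 give 2 terms
  k=3: (−1)^0·75.8947/(12)·0.1566^3·0.9877^3 = +0.023422
  k=4: (−1)^1·75.8947/(24)·0.1566^1·0.9877^5 = -0.465534
d^3_{-1,2}(2.827) = +0.023422 -0.465534 = -0.442112
|D^3_{-1,2}|² = |d^3_{-1,2}(β)|² = (-0.442112)² = 0.195463 (the z-rotation phases have unit modulus)

P=0.1955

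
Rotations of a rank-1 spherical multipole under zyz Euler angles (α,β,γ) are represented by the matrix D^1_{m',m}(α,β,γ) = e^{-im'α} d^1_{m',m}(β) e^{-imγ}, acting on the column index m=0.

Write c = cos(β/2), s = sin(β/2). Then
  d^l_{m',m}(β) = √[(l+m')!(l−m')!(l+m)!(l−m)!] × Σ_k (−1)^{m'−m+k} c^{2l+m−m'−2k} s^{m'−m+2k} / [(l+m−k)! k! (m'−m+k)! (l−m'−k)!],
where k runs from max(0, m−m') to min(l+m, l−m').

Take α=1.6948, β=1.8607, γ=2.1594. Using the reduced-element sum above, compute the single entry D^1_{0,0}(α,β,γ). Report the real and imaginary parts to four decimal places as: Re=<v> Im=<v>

Re=-0.2859 Im=0.0000

D^1_{0,0}(1.6948,1.8607,2.1594) = e^{-i·0·1.6948}·d^1_{0,0}(1.8607)·e^{-i·0·2.1594}. Compute d first:
Half-angle: c=0.597553, s=0.801829. N=√(1·1·1·1)=1.000000
k∈{0,1} keeps every argument non-negative
  k=0: (−1)^0·1.0000/(1)·0.5976^2·0.8018^0 = +0.357070
  k=1: (−1)^1·1.0000/(1)·0.5976^0·0.8018^2 = -0.642930
d^1_{0,0}(1.8607) = +0.357070 -0.642930 = -0.285860
D = (+1.000000+0.000000i)·(-0.285860)·(+1.000000+0.000000i) = -0.285860+0.000000i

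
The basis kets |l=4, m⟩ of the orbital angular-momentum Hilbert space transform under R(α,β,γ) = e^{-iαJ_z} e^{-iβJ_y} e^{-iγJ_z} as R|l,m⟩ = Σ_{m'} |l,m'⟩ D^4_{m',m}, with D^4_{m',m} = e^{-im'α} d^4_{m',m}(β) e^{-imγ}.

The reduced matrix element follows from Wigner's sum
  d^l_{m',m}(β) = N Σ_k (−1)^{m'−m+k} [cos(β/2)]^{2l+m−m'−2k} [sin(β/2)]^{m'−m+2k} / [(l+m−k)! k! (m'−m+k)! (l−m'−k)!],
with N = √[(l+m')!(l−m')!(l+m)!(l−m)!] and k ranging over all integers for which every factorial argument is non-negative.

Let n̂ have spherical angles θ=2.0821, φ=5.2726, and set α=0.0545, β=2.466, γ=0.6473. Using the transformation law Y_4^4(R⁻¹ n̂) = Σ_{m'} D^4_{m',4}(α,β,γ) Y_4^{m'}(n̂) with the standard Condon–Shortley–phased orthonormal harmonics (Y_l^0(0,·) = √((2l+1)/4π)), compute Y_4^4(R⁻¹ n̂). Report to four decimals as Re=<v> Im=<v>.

Re=-0.1367 Im=-0.0624

Need the full column D^4_{m',4} for m'=−4..4 at α=0.0545, β=2.466, γ=0.6473.
cos(β/2)=0.331409, sin(β/2)=0.943487
d^4_{-4,4}: single k=8 term ⇒ +0.627897;  D = -0.450602-0.437278i
d^4_{-3,4}: single k=7 term ⇒ +0.623823;  D = -0.470679-0.409409i
d^4_{-2,4}: single k=6 term ⇒ +0.409943;  D = -0.323501-0.251794i
d^4_{-1,4}: single k=5 term ⇒ +0.203641;  D = -0.167276-0.116140i
d^4_{0,4}: single k=4 term ⇒ +0.079974;  D = -0.068080-0.041964i
d^4_{1,4}: single k=3 term ⇒ +0.025126;  D = -0.022075-0.012000i
d^4_{2,4}: single k=2 term ⇒ +0.006241;  D = -0.005637-0.002677i
d^4_{3,4}: single k=1 term ⇒ +0.001172;  D = -0.001084-0.000444i
d^4_{4,4}: single k=0 term ⇒ +0.000146;  D = -0.000137-0.000048i
Y_4^{m'}(θ=2.0821,φ=5.2726) and Σ D·Y over m':
  (-0.4506-0.4373i)·(-0.1590-0.2006i)  (-0.4707-0.4094i)·(+0.4038-0.0445i)  (-0.3235-0.2518i)·(-0.0749+0.1548i)  (-0.1673-0.1161i)·(+0.1420+0.2264i)  (-0.0681-0.0420i)·(-0.2302+0.0000i)  (-0.0221-0.0120i)·(-0.1420+0.2264i)  (-0.0056-0.0027i)·(-0.0749-0.1548i)  (-0.0011-0.0004i)·(-0.4038-0.0445i)  (-0.0001-0.0000i)·(-0.1590+0.2006i)
Y_4^4(R⁻¹ n̂) = -0.136659-0.062396i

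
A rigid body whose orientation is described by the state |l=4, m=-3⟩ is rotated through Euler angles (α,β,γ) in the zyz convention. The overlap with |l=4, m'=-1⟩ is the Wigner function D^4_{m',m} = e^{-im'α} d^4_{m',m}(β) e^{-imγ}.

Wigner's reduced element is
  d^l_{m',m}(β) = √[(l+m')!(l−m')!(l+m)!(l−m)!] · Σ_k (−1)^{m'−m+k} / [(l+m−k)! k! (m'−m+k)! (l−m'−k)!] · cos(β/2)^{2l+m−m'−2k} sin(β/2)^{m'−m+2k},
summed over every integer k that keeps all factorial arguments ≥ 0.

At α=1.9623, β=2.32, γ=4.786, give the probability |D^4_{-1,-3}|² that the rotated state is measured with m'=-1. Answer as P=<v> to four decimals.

P=0.0444

D^4_{-1,-3}(1.9623,2.32,4.786) = e^{-i·-1·1.9623}·d^4_{-1,-3}(2.32)·e^{-i·-3·4.786}. Compute d first:
c=cos(2.32/2)=0.399340, s=sin(2.32/2)=0.916803; N=√[6·120·1·5040]=1904.940944
k: max(0,(-3)−(-1))=0 … min(4+(-3),4−(-1))=1
  k=0: (−1)^2·1904.9409/(240)·0.3993^6·0.9168^2 = +0.027057
  k=1: (−1)^3·1904.9409/(144)·0.3993^4·0.9168^4 = -0.237680
d^4_{-1,-3}(2.32) = +0.027057 -0.237680 = -0.210623
|D^4_{-1,-3}|² = |d^4_{-1,-3}(β)|² = (-0.210623)² = 0.044362 (the z-rotation phases have unit modulus)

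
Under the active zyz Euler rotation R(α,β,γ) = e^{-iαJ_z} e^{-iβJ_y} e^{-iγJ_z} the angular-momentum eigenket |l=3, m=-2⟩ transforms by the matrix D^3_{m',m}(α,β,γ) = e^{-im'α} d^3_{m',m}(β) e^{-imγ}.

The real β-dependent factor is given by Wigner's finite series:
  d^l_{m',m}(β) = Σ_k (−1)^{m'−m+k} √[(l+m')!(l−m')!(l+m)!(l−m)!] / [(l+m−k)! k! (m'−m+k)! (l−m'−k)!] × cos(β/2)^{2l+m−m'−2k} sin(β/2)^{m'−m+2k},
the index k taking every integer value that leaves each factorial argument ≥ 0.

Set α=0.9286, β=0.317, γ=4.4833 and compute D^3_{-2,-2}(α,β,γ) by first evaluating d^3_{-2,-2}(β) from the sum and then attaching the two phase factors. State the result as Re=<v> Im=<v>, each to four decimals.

Re=-0.1382 Im=-0.7968

D^3_{-2,-2}(0.9286,0.317,4.4833) = e^{-i·-2·0.9286}·d^3_{-2,-2}(0.317)·e^{-i·-2·4.4833}. Compute d first:
Half-angle: c=0.987465, s=0.157837. N=√(1·120·1·120)=120.000000
Admissible k: 0..1 (factorial args all ≥0)
  k=0: (−1)^0·120.0000/(120)·0.9875^6·0.1578^0 = +0.927109
  k=1: (−1)^1·120.0000/(24)·0.9875^4·0.1578^2 = -0.118434
d^3_{-2,-2}(0.317) = +0.927109 -0.118434 = +0.808675
Phases: e^{-i·(-2)·0.9286}=-0.282504+0.959266i, e^{-i·(-2)·4.4833}=-0.896860+0.442315i ⇒ D=-0.138227-0.796774i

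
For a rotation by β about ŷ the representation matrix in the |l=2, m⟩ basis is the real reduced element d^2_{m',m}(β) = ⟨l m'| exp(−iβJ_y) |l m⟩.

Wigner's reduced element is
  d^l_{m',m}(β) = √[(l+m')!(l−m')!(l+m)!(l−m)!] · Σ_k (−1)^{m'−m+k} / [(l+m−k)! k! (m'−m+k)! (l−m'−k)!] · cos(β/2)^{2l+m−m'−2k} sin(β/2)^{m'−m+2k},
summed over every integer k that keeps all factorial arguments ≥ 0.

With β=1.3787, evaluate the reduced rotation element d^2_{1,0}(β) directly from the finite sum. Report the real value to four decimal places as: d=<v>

d^2_{1,0}(β=1.3787) via Wigner's sum:
c=cos(1.3787/2)=0.771660, s=sin(1.3787/2)=0.636036; N=√[6·1·2·2]=4.898979
Admissible k: 0..1 (factorial args all ≥0)
  k=0: (−1)^1·4.8990/(2)·0.7717^3·0.6360^1 = -0.715870
  k=1: (−1)^2·4.8990/(2)·0.7717^1·0.6360^3 = +0.486347
d^2_{1,0}(1.3787) = -0.715870 +0.486347 = -0.229524

d=-0.2295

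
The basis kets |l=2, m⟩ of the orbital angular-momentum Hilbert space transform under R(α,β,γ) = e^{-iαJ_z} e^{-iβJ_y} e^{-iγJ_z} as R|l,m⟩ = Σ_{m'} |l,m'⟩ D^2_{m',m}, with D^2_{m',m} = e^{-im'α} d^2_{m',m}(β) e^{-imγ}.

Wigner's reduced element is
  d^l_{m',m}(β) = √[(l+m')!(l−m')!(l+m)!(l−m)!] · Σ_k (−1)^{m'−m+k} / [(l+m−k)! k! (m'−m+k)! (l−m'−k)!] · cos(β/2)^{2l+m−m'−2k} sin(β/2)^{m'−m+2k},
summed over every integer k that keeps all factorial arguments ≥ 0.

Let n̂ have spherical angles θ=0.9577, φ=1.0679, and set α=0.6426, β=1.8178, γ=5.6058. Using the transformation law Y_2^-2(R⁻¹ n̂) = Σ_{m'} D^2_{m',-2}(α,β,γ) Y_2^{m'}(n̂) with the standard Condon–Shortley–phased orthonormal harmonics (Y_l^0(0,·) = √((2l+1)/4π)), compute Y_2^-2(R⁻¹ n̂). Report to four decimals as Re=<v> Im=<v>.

Re=0.2244 Im=-0.1223

Need the full column D^2_{m',-2} for m'=−2..2 at α=0.6426, β=1.8178, γ=5.6058.
cos(β/2)=0.614614, sin(β/2)=0.788828
d^2_{-2,-2}: single k=0 term ⇒ +0.142695;  D = +0.142350-0.009919i
d^2_{-1,-2}: single k=0 term ⇒ -0.366285;  D = -0.277258+0.239359i
d^2_{0,-2}: single k=0 term ⇒ +0.575765;  D = +0.123415-0.562382i
d^2_{1,-2}: single k=0 term ⇒ -0.603364;  D = +0.249645+0.549296i
d^2_{2,-2}: single k=0 term ⇒ +0.387195;  D = -0.339494-0.186182i
Y_2^{m'}(θ=0.9577,φ=1.0679) and Σ D·Y over m':
  (+0.1423-0.0099i)·(-0.1383-0.2182i)  (-0.2773+0.2394i)·(+0.1752-0.3186i)  (+0.1234-0.5624i)·(-0.0021+0.0000i)  (+0.2496+0.5493i)·(-0.1752-0.3186i)  (-0.3395-0.1862i)·(-0.1383+0.2182i)
Y_2^-2(R⁻¹ n̂) = +0.224378-0.122340i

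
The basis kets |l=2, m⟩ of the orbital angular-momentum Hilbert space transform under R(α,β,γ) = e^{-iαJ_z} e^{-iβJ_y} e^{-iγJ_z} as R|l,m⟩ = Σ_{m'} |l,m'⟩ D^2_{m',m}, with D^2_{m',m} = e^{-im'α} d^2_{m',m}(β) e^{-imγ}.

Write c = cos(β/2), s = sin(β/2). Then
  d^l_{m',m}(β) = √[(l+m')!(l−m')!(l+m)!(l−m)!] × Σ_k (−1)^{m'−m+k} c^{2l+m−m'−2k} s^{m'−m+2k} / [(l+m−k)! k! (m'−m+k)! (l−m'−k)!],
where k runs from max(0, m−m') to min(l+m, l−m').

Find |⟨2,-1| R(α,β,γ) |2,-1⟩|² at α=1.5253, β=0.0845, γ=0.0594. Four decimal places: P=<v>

D^2_{-1,-1}(1.5253,0.0845,0.0594) = e^{-i·-1·1.5253}·d^2_{-1,-1}(0.0845)·e^{-i·-1·0.0594}. Compute d first:
With c≡cos(β/2)=0.999108 and s≡sin(β/2)=0.042237, N=[1·6·1·6]^{1/2}=6.000000
The bounds max(0,m−m')=0 and min(l+m,l−m')=1 give 2 terms
  k=0: (−1)^0·6.0000/(6)·0.9991^4·0.0422^0 = +0.996435
  k=1: (−1)^1·6.0000/(2)·0.9991^2·0.0422^2 = -0.005342
d^2_{-1,-1}(0.0845) = +0.996435 -0.005342 = +0.991093
|D^2_{-1,-1}|² = |d^2_{-1,-1}(β)|² = (+0.991093)² = 0.982265 (the z-rotation phases have unit modulus)

P=0.9823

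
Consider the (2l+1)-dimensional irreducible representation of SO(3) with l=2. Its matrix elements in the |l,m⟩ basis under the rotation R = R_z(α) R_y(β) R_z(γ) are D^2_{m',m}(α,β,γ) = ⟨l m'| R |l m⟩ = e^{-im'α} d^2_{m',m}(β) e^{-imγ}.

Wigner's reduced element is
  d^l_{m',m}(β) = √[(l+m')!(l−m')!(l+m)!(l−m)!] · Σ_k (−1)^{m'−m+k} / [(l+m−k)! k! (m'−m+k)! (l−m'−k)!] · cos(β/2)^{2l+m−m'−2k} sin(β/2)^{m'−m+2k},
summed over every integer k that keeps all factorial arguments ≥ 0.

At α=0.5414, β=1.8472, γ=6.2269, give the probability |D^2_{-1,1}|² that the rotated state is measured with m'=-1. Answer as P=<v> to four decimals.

P=0.0836

D^2_{-1,1}(0.5414,1.8472,6.2269) = e^{-i·-1·0.5414}·d^2_{-1,1}(1.8472)·e^{-i·1·6.2269}. Compute d first:
Half-angle: c=0.602952, s=0.797777. N=√(1·6·6·1)=6.000000
The bounds max(0,m−m')=2 and min(l+m,l−m')=3 give 2 terms
  k=2: (−1)^0·6.0000/(2)·0.6030^2·0.7978^2 = +0.694145
  k=3: (−1)^1·6.0000/(6)·0.6030^0·0.7978^4 = -0.405067
d^2_{-1,1}(1.8472) = +0.694145 -0.405067 = +0.289078
|D^2_{-1,1}|² = |d^2_{-1,1}(β)|² = (+0.289078)² = 0.083566 (the z-rotation phases have unit modulus)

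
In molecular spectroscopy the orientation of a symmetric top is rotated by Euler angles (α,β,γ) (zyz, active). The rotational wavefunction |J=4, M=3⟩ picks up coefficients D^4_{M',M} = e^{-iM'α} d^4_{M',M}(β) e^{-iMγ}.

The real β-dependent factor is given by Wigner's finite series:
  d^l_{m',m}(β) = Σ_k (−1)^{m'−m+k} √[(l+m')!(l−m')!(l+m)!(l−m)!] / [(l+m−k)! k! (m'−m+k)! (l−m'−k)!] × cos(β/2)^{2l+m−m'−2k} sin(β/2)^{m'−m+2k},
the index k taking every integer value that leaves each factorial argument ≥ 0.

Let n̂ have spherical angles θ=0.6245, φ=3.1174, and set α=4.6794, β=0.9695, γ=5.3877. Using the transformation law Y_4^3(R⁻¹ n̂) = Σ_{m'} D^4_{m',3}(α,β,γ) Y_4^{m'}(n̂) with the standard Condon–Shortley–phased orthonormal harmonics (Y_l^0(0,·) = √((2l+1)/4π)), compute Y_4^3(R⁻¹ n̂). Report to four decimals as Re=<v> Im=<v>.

Re=0.0544 Im=-0.3999

Need the full column D^4_{m',3} for m'=−4..4 at α=4.6794, β=0.9695, γ=5.3877.
cos(β/2)=0.884791, sin(β/2)=0.465987
d^4_{-4,3}: single k=7 term ⇒ +0.011940;  D = -0.009941+0.006614i
d^4_{-3,3}: k∈[6..7] ⇒ +0.056108 -0.002223 = +0.053885;  D = -0.028353-0.045822i
d^4_{-2,3}: k∈[5..6] ⇒ +0.170835 -0.015795 = +0.155040;  D = +0.134461-0.077186i
d^4_{-1,3}: k∈[4..5] ⇒ +0.382277 -0.063620 = +0.318657;  D = +0.149441+0.281442i
d^4_{0,3}: k∈[3..4] ⇒ +0.649218 -0.180076 = +0.469142;  D = -0.421383+0.206228i
d^4_{1,3}: k∈[2..3] ⇒ +0.826921 -0.382277 = +0.444643;  D = -0.182179-0.405608i
d^4_{2,3}: k∈[1..2] ⇒ +0.740158 -0.615902 = +0.124256;  D = +0.114965-0.047144i
d^4_{3,3}: k∈[0..1] ⇒ +0.375602 -0.729275 = -0.353674;  D = -0.123321-0.331477i
d^4_{4,3}: single k=0 term ⇒ -0.559507;  D = +0.530541-0.177691i
Y_4^{m'}(θ=0.6245,φ=3.1174) and Σ D·Y over m':
  (-0.0099+0.0066i)·(+0.0515+0.0050i)  (-0.0284-0.0458i)·(-0.2024-0.0147i)  (+0.1345-0.0772i)·(+0.4120+0.0200i)  (+0.1494+0.2814i)·(-0.3605-0.0087i)  (-0.4214+0.2062i)·(-0.1676+0.0000i)  (-0.1822-0.4056i)·(+0.3605-0.0087i)  (+0.1150-0.0471i)·(+0.4120-0.0200i)  (-0.1233-0.3315i)·(+0.2024-0.0147i)  (+0.5305-0.1777i)·(+0.0515-0.0050i)
Y_4^3(R⁻¹ n̂) = +0.054448-0.399890i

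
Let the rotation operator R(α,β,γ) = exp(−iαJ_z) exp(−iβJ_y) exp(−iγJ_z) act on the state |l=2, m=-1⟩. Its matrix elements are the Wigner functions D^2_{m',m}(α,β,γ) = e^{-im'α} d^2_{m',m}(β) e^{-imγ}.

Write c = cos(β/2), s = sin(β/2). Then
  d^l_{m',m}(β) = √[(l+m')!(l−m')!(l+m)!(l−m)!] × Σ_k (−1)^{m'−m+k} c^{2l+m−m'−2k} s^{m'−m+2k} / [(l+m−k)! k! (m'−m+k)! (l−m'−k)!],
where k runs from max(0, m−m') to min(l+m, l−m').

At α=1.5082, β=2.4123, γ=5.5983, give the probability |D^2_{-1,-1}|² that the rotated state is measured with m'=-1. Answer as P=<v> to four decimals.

P=0.1004

Split into d^2_{-1,-1}(β=2.4123) × two z-phases.
With c≡cos(β/2)=0.356619 and s≡sin(β/2)=0.934250, N=[1·6·1·6]^{1/2}=6.000000
Admissible k: 0..1 (factorial args all ≥0)
  k=0: (−1)^0·6.0000/(6)·0.3566^4·0.9342^0 = +0.016174
  k=1: (−1)^1·6.0000/(2)·0.3566^2·0.9342^2 = -0.333009
d^2_{-1,-1}(2.4123) = +0.016174 -0.333009 = -0.316835
|D^2_{-1,-1}|² = |d^2_{-1,-1}(β)|² = (-0.316835)² = 0.100384 (the z-rotation phases have unit modulus)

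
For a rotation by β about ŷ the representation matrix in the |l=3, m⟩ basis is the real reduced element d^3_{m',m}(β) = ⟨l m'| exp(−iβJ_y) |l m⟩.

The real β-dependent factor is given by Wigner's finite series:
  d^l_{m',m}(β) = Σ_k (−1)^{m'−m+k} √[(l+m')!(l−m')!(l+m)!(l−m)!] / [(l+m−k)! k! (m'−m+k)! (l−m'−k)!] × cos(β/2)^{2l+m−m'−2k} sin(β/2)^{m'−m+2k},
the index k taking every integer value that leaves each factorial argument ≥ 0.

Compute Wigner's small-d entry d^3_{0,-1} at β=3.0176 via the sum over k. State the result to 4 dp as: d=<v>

d^3_{0,-1}(β=3.0176) via Wigner's sum:
c=cos(3.0176/2)=0.061957, s=sin(3.0176/2)=0.998079; N=√[6·6·2·24]=41.569219
k∈{0,1,2} keeps every argument non-negative
  k=0: (−1)^1·41.5692/(12)·0.0620^5·0.9981^1 = -0.000003
  k=1: (−1)^2·41.5692/(4)·0.0620^3·0.9981^3 = +0.002457
  k=2: (−1)^3·41.5692/(12)·0.0620^1·0.9981^5 = -0.212570
d^3_{0,-1}(3.0176) = -0.000003 +0.002457 -0.212570 = -0.210116

d=-0.2101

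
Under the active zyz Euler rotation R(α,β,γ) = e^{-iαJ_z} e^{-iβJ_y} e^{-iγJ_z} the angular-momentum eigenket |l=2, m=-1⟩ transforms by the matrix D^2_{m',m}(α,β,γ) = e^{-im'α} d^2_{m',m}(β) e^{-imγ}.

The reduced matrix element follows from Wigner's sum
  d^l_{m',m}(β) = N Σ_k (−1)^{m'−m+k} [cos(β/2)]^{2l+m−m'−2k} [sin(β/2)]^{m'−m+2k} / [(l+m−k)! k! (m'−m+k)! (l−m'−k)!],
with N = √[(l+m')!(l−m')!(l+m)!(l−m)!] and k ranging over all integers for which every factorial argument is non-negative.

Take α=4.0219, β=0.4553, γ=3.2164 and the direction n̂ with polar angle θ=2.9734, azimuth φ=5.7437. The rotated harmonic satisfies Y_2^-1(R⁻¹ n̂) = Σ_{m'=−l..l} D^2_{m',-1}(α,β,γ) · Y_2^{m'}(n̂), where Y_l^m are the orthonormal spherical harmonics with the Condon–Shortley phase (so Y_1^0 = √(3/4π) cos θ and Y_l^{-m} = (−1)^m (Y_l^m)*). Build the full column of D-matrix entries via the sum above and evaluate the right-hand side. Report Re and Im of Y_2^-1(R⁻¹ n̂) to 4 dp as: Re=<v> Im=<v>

Need the full column D^2_{m',-1} for m'=−2..2 at α=4.0219, β=0.4553, γ=3.2164.
cos(β/2)=0.974199, sin(β/2)=0.225689
d^2_{-2,-1}: single k=1 term ⇒ +0.417334;  D = +0.109153-0.402807i
d^2_{-1,-1}: k∈[0..1] ⇒ +0.900724 -0.145023 = +0.755701;  D = +0.436428+0.616939i
d^2_{0,-1}: k∈[0..1] ⇒ -0.511127 +0.027432 = -0.483696;  D = +0.482343+0.036150i
d^2_{1,-1}: k∈[0..1] ⇒ +0.145023 -0.002594 = +0.142429;  D = +0.098668-0.102716i
d^2_{2,-1}: single k=0 term ⇒ -0.022398;  D = -0.002570-0.022250i
Y_2^{m'}(θ=2.9734,φ=5.7437) and Σ D·Y over m':
  (+0.1092-0.4028i)·(+0.0051+0.0095i)  (+0.4364+0.6169i)·(-0.1094-0.0655i)  (+0.4823+0.0362i)·(+0.6043+0.0000i)  (+0.0987-0.1027i)·(+0.1094-0.0655i)  (-0.0026-0.0222i)·(+0.0051-0.0095i)
Y_2^-1(R⁻¹ n̂) = +0.292372-0.093033i

Re=0.2924 Im=-0.0930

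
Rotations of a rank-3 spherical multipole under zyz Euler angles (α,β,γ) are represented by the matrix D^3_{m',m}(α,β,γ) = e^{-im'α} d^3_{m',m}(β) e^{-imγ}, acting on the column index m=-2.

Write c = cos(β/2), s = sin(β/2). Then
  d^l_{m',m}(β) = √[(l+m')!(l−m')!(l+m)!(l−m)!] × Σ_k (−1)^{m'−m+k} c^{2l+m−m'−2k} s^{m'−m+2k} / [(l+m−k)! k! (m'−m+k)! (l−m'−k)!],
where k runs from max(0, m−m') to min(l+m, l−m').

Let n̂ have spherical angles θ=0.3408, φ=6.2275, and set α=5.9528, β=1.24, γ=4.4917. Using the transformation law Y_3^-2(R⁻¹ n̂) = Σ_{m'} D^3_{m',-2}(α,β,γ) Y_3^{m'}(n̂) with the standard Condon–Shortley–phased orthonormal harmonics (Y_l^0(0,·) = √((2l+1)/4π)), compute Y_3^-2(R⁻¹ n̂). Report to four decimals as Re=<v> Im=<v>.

Need the full column D^3_{m',-2} for m'=−3..3 at α=5.9528, β=1.24, γ=4.4917.
cos(β/2)=0.813878, sin(β/2)=0.581035
d^3_{-3,-2}: single k=1 term ⇒ +0.508248;  D = -0.070048+0.503398i
d^3_{-2,-2}: k∈[0..1] ⇒ +0.290641 -0.740650 = -0.450009;  D = +0.203260-0.401489i
d^3_{-1,-2}: k∈[0..1] ⇒ -0.656146 +0.668830 = +0.012685;  D = -0.009091+0.008846i
d^3_{0,-2}: k∈[0..1] ⇒ +0.811341 -0.413513 = +0.397828;  D = -0.359702+0.169947i
d^3_{1,-2}: k∈[0..1] ⇒ -0.668830 +0.170440 = -0.498390;  D = +0.495323-0.055204i
d^3_{2,-2}: k∈[0..1] ⇒ +0.377484 -0.038478 = +0.339006;  D = -0.330880-0.073780i
d^3_{3,-2}: single k=0 term ⇒ -0.132022;  D = +0.112568+0.068981i
Y_3^{m'}(θ=0.3408,φ=6.2275) and Σ D·Y over m':
  (-0.0700+0.5034i)·(+0.0154+0.0026i)  (+0.2033-0.4015i)·(+0.1069+0.0120i)  (-0.0091+0.0088i)·(+0.3712+0.0207i)  (-0.3597+0.1699i)·(+0.5070+0.0000i)  (+0.4953-0.0552i)·(-0.3712+0.0207i)  (-0.3309-0.0738i)·(+0.1069-0.0120i)  (+0.1126+0.0690i)·(-0.0154+0.0026i)
Y_3^-2(R⁻¹ n̂) = -0.382635+0.082337i

Re=-0.3826 Im=0.0823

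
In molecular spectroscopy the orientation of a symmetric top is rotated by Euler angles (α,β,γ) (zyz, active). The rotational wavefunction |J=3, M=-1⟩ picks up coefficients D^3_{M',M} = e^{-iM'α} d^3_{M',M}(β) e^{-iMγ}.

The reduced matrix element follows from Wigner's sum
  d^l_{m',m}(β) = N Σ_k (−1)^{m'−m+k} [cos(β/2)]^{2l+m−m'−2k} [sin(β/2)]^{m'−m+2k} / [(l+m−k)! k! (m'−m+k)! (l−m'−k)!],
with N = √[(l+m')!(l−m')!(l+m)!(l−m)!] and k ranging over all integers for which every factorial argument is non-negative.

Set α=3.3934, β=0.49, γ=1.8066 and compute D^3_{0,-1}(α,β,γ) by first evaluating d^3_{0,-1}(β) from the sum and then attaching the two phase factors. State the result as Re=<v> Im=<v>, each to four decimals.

D^3_{0,-1}(3.3934,0.49,1.8066) = e^{-i·0·3.3934}·d^3_{0,-1}(0.49)·e^{-i·-1·1.8066}. Compute d first:
Half-angle: c=0.970137, s=0.242556. N=√(6·6·2·24)=41.569219
The bounds max(0,m−m')=0 and min(l+m,l−m')=2 give 3 terms
  k=0: (−1)^1·41.5692/(12)·0.9701^5·0.2426^1 = -0.722053
  k=1: (−1)^2·41.5692/(4)·0.9701^3·0.2426^3 = +0.135410
  k=2: (−1)^3·41.5692/(12)·0.9701^1·0.2426^5 = -0.002822
d^3_{0,-1}(0.49) = -0.722053 +0.135410 -0.002822 = -0.589465
Attach z-rotation phases: D = e^{-i(0)(3.3934)}·(-0.589465)·e^{-i(-1)(1.8066)} = +0.137714-0.573153i

Re=0.1377 Im=-0.5732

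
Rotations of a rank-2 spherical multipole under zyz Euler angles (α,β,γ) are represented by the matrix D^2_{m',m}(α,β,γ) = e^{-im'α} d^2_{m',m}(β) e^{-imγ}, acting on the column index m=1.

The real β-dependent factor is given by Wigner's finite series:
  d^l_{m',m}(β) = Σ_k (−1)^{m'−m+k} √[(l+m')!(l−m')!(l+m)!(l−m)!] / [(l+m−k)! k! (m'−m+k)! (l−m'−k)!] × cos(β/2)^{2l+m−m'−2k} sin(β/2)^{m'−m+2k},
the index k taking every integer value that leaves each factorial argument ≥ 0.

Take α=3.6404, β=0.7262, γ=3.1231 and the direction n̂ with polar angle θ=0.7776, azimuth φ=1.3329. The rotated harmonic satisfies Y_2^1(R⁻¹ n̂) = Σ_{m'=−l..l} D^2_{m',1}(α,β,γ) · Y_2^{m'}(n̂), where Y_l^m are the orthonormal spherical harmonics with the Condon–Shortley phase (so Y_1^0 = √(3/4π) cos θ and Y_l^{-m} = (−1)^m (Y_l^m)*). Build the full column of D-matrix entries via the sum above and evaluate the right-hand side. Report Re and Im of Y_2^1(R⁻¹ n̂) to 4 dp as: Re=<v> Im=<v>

Re=-0.1386 Im=-0.0908

Need the full column D^2_{m',1} for m'=−2..2 at α=3.6404, β=0.7262, γ=3.1231.
cos(β/2)=0.934800, sin(β/2)=0.355174
d^2_{-2,1}: single k=3 term ⇒ +0.083767;  D = -0.044118-0.071207i
d^2_{-1,1}: k∈[2..3] ⇒ +0.330705 -0.015913 = +0.314792;  D = +0.273604+0.155676i
d^2_{0,1}: k∈[1..2] ⇒ +0.710678 -0.102593 = +0.608085;  D = -0.607981-0.011244i
d^2_{1,1}: k∈[0..1] ⇒ +0.763617 -0.330705 = +0.432912;  D = +0.383927-0.200030i
d^2_{2,1}: single k=0 term ⇒ -0.580266;  D = +0.323644-0.481626i
Y_2^{m'}(θ=0.7776,φ=1.3329) and Σ D·Y over m':
  (-0.0441-0.0712i)·(-0.1690-0.0871i)  (+0.2736+0.1557i)·(+0.0910-0.3753i)  (-0.6080-0.0112i)·(+0.1651+0.0000i)  (+0.3839-0.2000i)·(-0.0910-0.3753i)  (+0.3236-0.4816i)·(-0.1690+0.0871i)
Y_2^1(R⁻¹ n̂) = -0.138552-0.090825i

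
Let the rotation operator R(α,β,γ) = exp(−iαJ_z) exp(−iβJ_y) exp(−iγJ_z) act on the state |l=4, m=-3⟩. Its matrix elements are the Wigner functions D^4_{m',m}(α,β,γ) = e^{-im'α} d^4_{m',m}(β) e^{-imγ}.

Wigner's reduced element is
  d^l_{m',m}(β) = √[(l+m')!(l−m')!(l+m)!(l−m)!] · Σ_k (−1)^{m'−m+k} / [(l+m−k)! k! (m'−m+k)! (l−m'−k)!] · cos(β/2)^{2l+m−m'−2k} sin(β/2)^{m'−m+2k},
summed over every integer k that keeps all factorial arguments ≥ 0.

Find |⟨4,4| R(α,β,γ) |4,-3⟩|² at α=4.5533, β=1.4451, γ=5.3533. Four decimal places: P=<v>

First d^4_{4,-3}(β=1.4451), then the phase factors e^{-i(4)α} and e^{-i(-3)γ}:
Half-angle: c=0.750122, s=0.661300. N=√(40320·1·1·5040)=14255.272709
Admissible k: 0..0 (factorial args all ≥0)
  k=0: (−1)^7·14255.2727/(5040)·0.7501^1·0.6613^7 = -0.117345
d^4_{4,-3}(1.4451) = -0.117345
|D^4_{4,-3}|² = |d^4_{4,-3}(β)|² = (-0.117345)² = 0.013770 (the z-rotation phases have unit modulus)

P=0.0138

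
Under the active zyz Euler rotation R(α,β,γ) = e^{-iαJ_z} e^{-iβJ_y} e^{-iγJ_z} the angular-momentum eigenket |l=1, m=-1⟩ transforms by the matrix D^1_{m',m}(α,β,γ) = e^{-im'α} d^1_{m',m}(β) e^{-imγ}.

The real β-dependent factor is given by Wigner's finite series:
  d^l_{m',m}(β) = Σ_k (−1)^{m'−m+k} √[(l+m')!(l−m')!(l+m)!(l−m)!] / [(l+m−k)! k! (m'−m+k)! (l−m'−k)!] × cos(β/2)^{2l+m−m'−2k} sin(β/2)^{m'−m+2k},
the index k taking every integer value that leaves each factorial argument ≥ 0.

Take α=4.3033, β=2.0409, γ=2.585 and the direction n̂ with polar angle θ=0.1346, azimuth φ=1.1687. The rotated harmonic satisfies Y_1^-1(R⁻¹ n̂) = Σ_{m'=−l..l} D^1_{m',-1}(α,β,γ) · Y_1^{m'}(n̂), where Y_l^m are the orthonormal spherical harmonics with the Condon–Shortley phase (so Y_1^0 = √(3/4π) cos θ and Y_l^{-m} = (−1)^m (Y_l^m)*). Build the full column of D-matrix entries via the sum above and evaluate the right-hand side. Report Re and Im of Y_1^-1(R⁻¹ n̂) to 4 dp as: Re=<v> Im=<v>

Need the full column D^1_{m',-1} for m'=−1..1 at α=4.3033, β=2.0409, γ=2.585.
cos(β/2)=0.522982, sin(β/2)=0.852343
d^1_{-1,-1}: single k=0 term ⇒ +0.273511;  D = +0.224945+0.155588i
d^1_{0,-1}: single k=0 term ⇒ -0.630401;  D = +0.535248-0.333038i
d^1_{1,-1}: single k=0 term ⇒ +0.726489;  D = -0.106772-0.718600i
Y_1^{m'}(θ=0.1346,φ=1.1687) and Σ D·Y over m':
  (+0.2249+0.1556i)·(+0.0181-0.0427i)  (+0.5352-0.3330i)·(+0.4842+0.0000i)  (-0.1068-0.7186i)·(-0.0181-0.0427i)
Y_1^-1(R⁻¹ n̂) = +0.241156-0.150432i

Re=0.2412 Im=-0.1504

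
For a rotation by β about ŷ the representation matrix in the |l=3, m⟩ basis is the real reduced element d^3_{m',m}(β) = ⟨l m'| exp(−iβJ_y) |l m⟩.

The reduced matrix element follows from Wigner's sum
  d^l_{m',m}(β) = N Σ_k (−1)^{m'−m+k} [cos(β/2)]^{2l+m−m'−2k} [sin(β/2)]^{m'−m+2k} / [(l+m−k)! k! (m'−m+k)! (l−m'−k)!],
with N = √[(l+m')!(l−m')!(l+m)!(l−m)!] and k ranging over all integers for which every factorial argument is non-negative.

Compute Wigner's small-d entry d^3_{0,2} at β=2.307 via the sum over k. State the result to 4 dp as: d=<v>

d^3_{0,2}(β=2.307) via Wigner's sum:
With c≡cos(β/2)=0.405290 and s≡sin(β/2)=0.914188, N=[6·6·120·1]^{1/2}=65.726707
k∈{2,3} keeps every argument non-negative
  k=2: (−1)^0·65.7267/(12)·0.4053^4·0.9142^2 = +0.123508
  k=3: (−1)^1·65.7267/(12)·0.4053^2·0.9142^4 = -0.628399
d^3_{0,2}(2.307) = +0.123508 -0.628399 = -0.504890

d=-0.5049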